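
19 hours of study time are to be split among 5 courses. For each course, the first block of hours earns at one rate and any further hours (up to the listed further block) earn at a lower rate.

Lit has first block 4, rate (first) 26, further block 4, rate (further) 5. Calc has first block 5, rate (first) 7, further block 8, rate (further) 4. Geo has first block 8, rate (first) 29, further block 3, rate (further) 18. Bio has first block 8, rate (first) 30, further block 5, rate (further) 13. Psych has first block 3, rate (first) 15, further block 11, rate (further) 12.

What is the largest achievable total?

550

Rank every tier by rate: Bio/first 30 > Geo/first 29 > Lit/first 26 > Geo/second 18 > Psych/first 15 > Bio/second 13 > Psych/second 12 > Calc/first 7 > Lit/second 5 > Calc/second 4.
Fill Bio first block (8 at 30) ; 11 left.
Geo first at 29: fill all 8 ; 3 left.
3 remain; put them into Lit first at 26.
Total = 30×8 + 29×8 + 26×3 = 550.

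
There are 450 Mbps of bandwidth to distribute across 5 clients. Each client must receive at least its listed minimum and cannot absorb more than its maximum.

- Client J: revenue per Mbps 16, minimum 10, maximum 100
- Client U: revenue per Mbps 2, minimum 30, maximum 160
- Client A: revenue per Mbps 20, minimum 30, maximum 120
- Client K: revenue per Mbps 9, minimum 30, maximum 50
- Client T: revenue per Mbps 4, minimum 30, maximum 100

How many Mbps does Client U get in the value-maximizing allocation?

Meeting every minimum uses 10+30+30+30+30 = 130 Mbps, leaving 320.
Order the clients by revenue per Mbps: Client A 20 > Client J 16 > Client K 9 > Client T 4 > Client U 2.
Give Client A 90 more to hit its cap of 120 — 230 left.
Give Client J 90 more to hit its cap of 100 — 140 left.
Give Client K 20 more to hit its cap of 50 — 120 left.
Client T takes 70 more to reach its cap of 100 — 50 left.
Client U: +50 (room for 130) → 80. Pool exhausted.

80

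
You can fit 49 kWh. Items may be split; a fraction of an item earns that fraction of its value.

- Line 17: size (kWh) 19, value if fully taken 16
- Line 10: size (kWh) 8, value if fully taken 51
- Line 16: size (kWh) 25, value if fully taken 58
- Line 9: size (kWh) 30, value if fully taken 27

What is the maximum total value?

Sort by value density: Line 10 51/8≈6.38, Line 16 58/25≈2.32, Line 9 27/30≈0.9, Line 17 16/19≈0.842.
Take all of Line 10 (8 kWh, value 51) ; 41 kWh left.
All 25 kWh of Line 16 fit (value 58) ; 16 remain.
Fill the last 16 kWh with part of Line 9: 16/30 of it earns 14.4.
Total value = 123.4.

123.4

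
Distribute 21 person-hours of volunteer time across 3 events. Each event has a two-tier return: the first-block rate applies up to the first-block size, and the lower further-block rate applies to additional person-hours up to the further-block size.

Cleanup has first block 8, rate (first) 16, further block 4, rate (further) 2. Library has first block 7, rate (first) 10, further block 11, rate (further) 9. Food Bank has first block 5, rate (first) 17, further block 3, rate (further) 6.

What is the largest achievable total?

292

Treat each block as its own option and order by rate: Food Bank/tier1 17 > Cleanup/tier1 16 > Library/tier1 10 > Library/tier2 9 > Food Bank/tier2 6 > Cleanup/tier2 2.
Food Bank/tier1 (17): +5 — 16 left.
Cleanup tier1 at 16: fill all 8 — 8 left.
Library/tier1 (10): +7 — 1 left.
Library/tier2: +1 of 11 at 9; pool empty.
Total = 17×5 + 16×8 + 10×7 + 9×1 = 292.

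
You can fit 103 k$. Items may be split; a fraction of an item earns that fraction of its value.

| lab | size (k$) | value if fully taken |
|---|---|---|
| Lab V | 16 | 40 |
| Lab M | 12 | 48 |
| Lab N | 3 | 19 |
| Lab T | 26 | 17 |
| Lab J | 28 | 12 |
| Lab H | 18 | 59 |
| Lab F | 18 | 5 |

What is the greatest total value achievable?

195

Rank by value-to-size ratio: Lab N 19/3≈6.33, Lab M 48/12≈4, Lab H 59/18≈3.28, Lab V 40/16≈2.5, Lab T 17/26≈0.654, Lab J 12/28≈0.429, Lab F 5/18≈0.278.
All 3 k$ of Lab N fit (value 19) → 100 remain.
All 12 k$ of Lab M fit (value 48) → 88 remain.
Lab H: take in full, 18 k$ for value 59 → 70 left.
All 16 k$ of Lab V fit (value 40) → 54 remain.
Lab T: take in full, 26 k$ for value 17 → 28 left.
All 28 k$ of Lab J fit (value 12) → 0 remain.
Total value = 195.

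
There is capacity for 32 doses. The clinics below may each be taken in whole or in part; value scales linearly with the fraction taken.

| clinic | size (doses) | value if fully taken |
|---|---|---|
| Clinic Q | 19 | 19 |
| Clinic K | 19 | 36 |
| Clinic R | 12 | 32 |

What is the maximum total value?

Sort by value density: Clinic R 32/12≈2.67, Clinic K 36/19≈1.89, Clinic Q 19/19≈1.
All 12 doses of Clinic R fit (value 32) ; 20 remain.
All 19 doses of Clinic K fit (value 36) ; 1 remain.
Only 1 doses remain; take 1/19 of Clinic Q for value 19×1/19 = 1.
Total value = 69.

69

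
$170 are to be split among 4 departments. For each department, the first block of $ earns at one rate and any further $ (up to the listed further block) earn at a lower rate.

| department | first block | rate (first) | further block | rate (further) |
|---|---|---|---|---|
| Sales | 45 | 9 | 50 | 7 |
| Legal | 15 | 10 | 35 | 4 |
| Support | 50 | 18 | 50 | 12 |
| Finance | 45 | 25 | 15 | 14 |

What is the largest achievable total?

Order all 8 blocks by rate: Finance/T1 25 > Support/T1 18 > Finance/T2 14 > Support/T2 12 > Legal/T1 10 > Sales/T1 9 > Sales/T2 7 > Legal/T2 4.
Fill Finance T1 block (45 at 25) — 125 left.
Support T1 at 18: fill all 50 — 75 left.
Finance T2 at 14: fill all 15 — 60 left.
Support/T2 (12): +50 — 10 left.
Legal T1 at 10: only 10 left, fill 10.
Total = 25×45 + 18×50 + 14×15 + 12×50 + 10×10 = 2935.

2935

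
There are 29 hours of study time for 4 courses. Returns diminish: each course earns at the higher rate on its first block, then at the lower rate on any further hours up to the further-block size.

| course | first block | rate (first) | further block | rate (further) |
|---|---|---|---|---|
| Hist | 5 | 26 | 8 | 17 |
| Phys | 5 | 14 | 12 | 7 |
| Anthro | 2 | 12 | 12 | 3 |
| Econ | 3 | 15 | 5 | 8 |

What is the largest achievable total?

Order all 8 blocks by rate: Hist/tier1 26 > Hist/tier2 17 > Econ/tier1 15 > Phys/tier1 14 > Anthro/tier1 12 > Econ/tier2 8 > Phys/tier2 7 > Anthro/tier2 3.
Hist tier1 at 26: fill all 5 — 24 left.
Hist/tier2 (17): +8 — 16 left.
Fill Econ tier1 block (3 at 15) — 13 left.
Phys tier1 at 14: fill all 5 — 8 left.
Anthro tier1 at 12: fill all 2 — 6 left.
Econ/tier2 (8): +5 — 1 left.
Phys tier2 at 7: only 1 left, fill 1.
Total = 26×5 + 17×8 + 15×3 + 14×5 + 12×2 + 8×5 + 7×1 = 452.

452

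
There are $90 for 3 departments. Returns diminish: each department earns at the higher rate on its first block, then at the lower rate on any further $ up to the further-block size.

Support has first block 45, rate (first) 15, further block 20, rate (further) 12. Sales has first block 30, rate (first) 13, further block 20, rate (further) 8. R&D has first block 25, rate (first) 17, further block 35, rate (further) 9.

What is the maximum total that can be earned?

1360

Order all 6 blocks by rate: R&D/T1 17 > Support/T1 15 > Sales/T1 13 > Support/T2 12 > R&D/T2 9 > Sales/T2 8.
R&D T1 at 17: fill all 25 — 65 left.
Support/T1 (15): +45 — 20 left.
Sales/T1: +20 of 30 at 13; pool empty.
Total = 17×25 + 15×45 + 13×20 = 1360.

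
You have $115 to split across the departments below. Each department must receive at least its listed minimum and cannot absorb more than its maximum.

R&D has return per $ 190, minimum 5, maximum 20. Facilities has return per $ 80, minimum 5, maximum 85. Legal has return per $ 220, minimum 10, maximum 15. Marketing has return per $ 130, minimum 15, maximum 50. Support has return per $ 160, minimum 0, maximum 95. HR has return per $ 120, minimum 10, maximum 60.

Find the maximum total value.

Meeting every minimum uses 5+5+10+15+0+10 = 45 $, leaving 70.
Rank by return per $: Legal 220 > R&D 190 > Support 160 > Marketing 130 > HR 120 > Facilities 80.
Give Legal 5 more to hit its cap of 15 ; 65 left.
R&D: +15 to 20 (cap) ; 50 left.
Only 50 left; Support takes them to reach 50.
Total = 190×20 + 80×5 + 220×15 + 130×15 + 160×50 + 120×10 = 18650.

18650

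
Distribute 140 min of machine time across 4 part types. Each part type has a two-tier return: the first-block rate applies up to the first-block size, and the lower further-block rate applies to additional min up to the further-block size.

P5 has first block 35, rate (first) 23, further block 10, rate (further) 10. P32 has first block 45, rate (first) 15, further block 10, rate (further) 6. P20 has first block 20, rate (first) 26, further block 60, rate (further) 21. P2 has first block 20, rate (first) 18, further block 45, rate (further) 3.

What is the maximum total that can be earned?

Order all 8 blocks by rate: P20/tier1 26 > P5/tier1 23 > P20/tier2 21 > P2/tier1 18 > P32/tier1 15 > P5/tier2 10 > P32/tier2 6 > P2/tier2 3.
Fill P20 tier1 block (20 at 26) ; 120 left.
Fill P5 tier1 block (35 at 23) ; 85 left.
Fill P20 tier2 block (60 at 21) ; 25 left.
P2/tier1 (18): +20 ; 5 left.
5 remain; put them into P32 tier1 at 15.
Total = 26×20 + 23×35 + 21×60 + 18×20 + 15×5 = 3020.

3020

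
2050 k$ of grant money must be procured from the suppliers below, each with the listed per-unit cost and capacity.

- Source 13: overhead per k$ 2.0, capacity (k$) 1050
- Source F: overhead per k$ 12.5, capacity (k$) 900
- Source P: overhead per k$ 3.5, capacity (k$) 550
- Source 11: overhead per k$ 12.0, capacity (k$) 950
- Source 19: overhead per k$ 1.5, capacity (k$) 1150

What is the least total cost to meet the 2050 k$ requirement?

3525

Fill from the cheapest supplier first.
Take 1150 from Source 19 at 1.5 ; need 900 more.
Source 13 at 2.0: take 900 of its 1050 ; requirement met.
Source P, Source 11, Source F: unused.
Cost = 1150×1.5 + 900×2.0 = 3525.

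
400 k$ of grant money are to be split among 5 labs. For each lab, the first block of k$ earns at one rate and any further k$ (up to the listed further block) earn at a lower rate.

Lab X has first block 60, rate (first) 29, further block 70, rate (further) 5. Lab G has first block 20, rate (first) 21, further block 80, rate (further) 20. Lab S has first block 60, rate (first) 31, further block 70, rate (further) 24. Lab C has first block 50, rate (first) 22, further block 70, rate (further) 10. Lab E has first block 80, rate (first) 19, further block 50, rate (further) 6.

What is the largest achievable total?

Rank every tier by rate: Lab S/tier1 31 > Lab X/tier1 29 > Lab S/tier2 24 > Lab C/tier1 22 > Lab G/tier1 21 > Lab G/tier2 20 > Lab E/tier1 19 > Lab C/tier2 10 > Lab E/tier2 6 > Lab X/tier2 5.
Fill Lab S tier1 block (60 at 31) ; 340 left.
Lab X/tier1 (29): +60 ; 280 left.
Lab S/tier2 (24): +70 ; 210 left.
Lab C tier1 at 22: fill all 50 ; 160 left.
Lab G tier1 at 21: fill all 20 ; 140 left.
Lab G/tier2 (20): +80 ; 60 left.
60 remain; put them into Lab E tier1 at 19.
Total = 31×60 + 29×60 + 24×70 + 22×50 + 21×20 + 20×80 + 19×60 = 9540.

9540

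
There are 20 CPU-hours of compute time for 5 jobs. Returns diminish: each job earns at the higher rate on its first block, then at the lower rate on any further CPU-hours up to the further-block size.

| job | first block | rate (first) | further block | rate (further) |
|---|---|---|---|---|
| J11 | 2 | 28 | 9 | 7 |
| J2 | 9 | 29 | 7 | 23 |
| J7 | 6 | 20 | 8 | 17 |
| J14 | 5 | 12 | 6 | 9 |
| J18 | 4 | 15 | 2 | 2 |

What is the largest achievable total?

Treat each block as its own option and order by rate: J2/tier1 29 > J11/tier1 28 > J2/tier2 23 > J7/tier1 20 > J7/tier2 17 > J18/tier1 15 > J14/tier1 12 > J14/tier2 9 > J11/tier2 7 > J18/tier2 2.
Fill J2 tier1 block (9 at 29) ; 11 left.
Fill J11 tier1 block (2 at 28) ; 9 left.
Fill J2 tier2 block (7 at 23) ; 2 left.
J7 tier1 at 20: only 2 left, fill 2.
Total = 29×9 + 28×2 + 23×7 + 20×2 = 518.

518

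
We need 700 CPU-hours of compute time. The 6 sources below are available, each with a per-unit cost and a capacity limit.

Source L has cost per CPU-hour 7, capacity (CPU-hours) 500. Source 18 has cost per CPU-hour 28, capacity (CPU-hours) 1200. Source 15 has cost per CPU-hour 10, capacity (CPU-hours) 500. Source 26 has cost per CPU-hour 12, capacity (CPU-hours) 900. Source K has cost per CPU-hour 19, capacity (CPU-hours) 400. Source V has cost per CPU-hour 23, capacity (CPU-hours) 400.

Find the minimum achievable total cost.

Fill from the cheapest source first.
Take 500 from Source L at 7 — need 200 more.
Take 200 from Source 15 at 10 to finish.
Source 26, Source K, Source V, Source 18: unused.
Cost = 500×7 + 200×10 = 5500.

5500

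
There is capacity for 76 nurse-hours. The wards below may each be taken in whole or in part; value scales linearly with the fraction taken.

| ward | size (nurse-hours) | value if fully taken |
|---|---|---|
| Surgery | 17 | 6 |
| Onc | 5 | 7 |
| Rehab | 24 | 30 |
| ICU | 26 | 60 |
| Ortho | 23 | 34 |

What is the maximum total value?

128.5

Best value per unit of size first: ICU 60/26≈2.31, Ortho 34/23≈1.48, Onc 7/5≈1.4, Rehab 30/24≈1.25, Surgery 6/17≈0.353.
Take all of ICU (26 nurse-hours, value 60) ; 50 nurse-hours left.
All 23 nurse-hours of Ortho fit (value 34) ; 27 remain.
All 5 nurse-hours of Onc fit (value 7) ; 22 remain.
Only 22 nurse-hours remain; take 22/24 of Rehab for value 30×22/24 = 27.5.
Total value = 128.5.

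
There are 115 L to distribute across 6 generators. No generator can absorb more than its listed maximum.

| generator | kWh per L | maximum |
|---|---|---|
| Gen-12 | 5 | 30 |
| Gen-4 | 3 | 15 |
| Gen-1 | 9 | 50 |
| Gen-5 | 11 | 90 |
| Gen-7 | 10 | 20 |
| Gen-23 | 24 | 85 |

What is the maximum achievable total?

2370

Order the generators by kWh per L: Gen-23 24 > Gen-5 11 > Gen-7 10 > Gen-1 9 > Gen-12 5 > Gen-4 3.
Give Gen-23 85 to hit its cap of 85 → 30 left.
Gen-5 has room for 90 but only 30 remain, so it gets 30.
Total = 11×30 + 24×85 = 2370.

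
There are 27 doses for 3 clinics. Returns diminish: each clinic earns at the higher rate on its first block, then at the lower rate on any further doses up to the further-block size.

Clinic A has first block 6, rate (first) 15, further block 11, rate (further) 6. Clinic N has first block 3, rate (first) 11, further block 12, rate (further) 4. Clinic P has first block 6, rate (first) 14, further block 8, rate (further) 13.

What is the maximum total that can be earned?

335

Rank every tier by rate: Clinic A/T1 15 > Clinic P/T1 14 > Clinic P/T2 13 > Clinic N/T1 11 > Clinic A/T2 6 > Clinic N/T2 4.
Fill Clinic A T1 block (6 at 15) → 21 left.
Clinic P/T1 (14): +6 → 15 left.
Fill Clinic P T2 block (8 at 13) → 7 left.
Clinic N T1 at 11: fill all 3 → 4 left.
4 remain; put them into Clinic A T2 at 6.
Total = 15×6 + 14×6 + 13×8 + 11×3 + 6×4 = 335.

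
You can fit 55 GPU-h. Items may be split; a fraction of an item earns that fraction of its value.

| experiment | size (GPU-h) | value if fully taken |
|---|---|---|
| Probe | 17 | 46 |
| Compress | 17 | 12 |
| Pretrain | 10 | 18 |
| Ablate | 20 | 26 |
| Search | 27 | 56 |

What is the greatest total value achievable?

Best value per unit of size first: Probe 46/17≈2.71, Search 56/27≈2.07, Pretrain 18/10≈1.8, Ablate 26/20≈1.3, Compress 12/17≈0.706.
Probe: take in full, 17 GPU-h for value 46 ; 38 left.
All 27 GPU-h of Search fit (value 56) ; 11 remain.
All 10 GPU-h of Pretrain fit (value 18) ; 1 remain.
1 GPU-h left: a 1/20 share of Ablate gives 26×1/20 = 1.3.
Total value = 121.3.

121.3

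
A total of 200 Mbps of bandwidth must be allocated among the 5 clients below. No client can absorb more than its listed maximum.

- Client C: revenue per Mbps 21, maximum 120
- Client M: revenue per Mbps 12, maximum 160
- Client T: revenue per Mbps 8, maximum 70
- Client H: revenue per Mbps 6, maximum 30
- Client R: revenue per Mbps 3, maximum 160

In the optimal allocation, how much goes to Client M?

80

Highest revenue per Mbps first: Client C 21 > Client M 12 > Client T 8 > Client H 6 > Client R 3.
Give Client C 120 to hit its cap of 120 → 80 left.
Client M: +80 (room for 160) → 80. Pool exhausted.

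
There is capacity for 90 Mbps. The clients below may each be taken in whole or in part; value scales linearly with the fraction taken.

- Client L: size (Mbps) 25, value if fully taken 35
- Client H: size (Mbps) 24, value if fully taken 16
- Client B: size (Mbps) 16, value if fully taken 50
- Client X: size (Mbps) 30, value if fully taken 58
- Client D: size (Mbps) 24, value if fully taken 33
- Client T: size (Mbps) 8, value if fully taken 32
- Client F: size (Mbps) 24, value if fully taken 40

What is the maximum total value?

196.8

Sort by value density: Client T 32/8≈4, Client B 50/16≈3.12, Client X 58/30≈1.93, Client F 40/24≈1.67, Client L 35/25≈1.4, Client D 33/24≈1.38, Client H 16/24≈0.667.
Take all of Client T (8 Mbps, value 32) ; 82 Mbps left.
All 16 Mbps of Client B fit (value 50) ; 66 remain.
Client X: take in full, 30 Mbps for value 58 ; 36 left.
Take all of Client F (24 Mbps, value 40) ; 12 Mbps left.
12 Mbps left: a 12/25 share of Client L gives 35×12/25 = 16.8.
Total value = 196.8.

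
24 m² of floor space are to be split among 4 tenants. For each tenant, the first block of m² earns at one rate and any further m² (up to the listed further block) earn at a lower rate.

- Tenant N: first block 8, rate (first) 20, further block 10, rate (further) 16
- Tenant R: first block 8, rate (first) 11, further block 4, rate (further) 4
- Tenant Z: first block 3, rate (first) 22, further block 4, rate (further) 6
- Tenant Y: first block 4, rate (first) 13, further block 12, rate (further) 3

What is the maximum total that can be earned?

425

Rank every tier by rate: Tenant Z/T1 22 > Tenant N/T1 20 > Tenant N/T2 16 > Tenant Y/T1 13 > Tenant R/T1 11 > Tenant Z/T2 6 > Tenant R/T2 4 > Tenant Y/T2 3.
Tenant Z T1 at 22: fill all 3 — 21 left.
Fill Tenant N T1 block (8 at 20) — 13 left.
Tenant N T2 at 16: fill all 10 — 3 left.
3 remain; put them into Tenant Y T1 at 13.
Total = 22×3 + 20×8 + 16×10 + 13×3 = 425.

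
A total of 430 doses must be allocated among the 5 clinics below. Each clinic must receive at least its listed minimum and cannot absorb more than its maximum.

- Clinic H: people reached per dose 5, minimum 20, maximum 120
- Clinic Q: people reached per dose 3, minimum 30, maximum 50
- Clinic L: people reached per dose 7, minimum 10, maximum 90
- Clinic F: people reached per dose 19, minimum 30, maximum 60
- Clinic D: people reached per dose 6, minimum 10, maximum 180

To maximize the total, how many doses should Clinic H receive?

70

Meeting every minimum uses 20+30+10+30+10 = 100 doses, leaving 330.
Rank by people reached per dose: Clinic F 19 > Clinic L 7 > Clinic D 6 > Clinic H 5 > Clinic Q 3.
Clinic F: +30 to 60 (cap) → 300 left.
Give Clinic L 80 more to hit its cap of 90 → 220 left.
Give Clinic D 170 more to hit its cap of 180 → 50 left.
Clinic H: +50 (room for 100) → 70. Pool exhausted.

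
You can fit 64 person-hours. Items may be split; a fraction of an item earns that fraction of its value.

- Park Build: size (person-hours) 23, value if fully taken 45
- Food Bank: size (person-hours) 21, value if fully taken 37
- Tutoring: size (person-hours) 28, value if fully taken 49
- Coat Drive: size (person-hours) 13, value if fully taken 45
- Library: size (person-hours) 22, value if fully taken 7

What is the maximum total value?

139.25

Best value per unit of size first: Coat Drive 45/13≈3.46, Park Build 45/23≈1.96, Food Bank 37/21≈1.76, Tutoring 49/28≈1.75, Library 7/22≈0.318.
Coat Drive: take in full, 13 person-hours for value 45 — 51 left.
Take all of Park Build (23 person-hours, value 45) — 28 person-hours left.
Take all of Food Bank (21 person-hours, value 37) — 7 person-hours left.
Fill the last 7 person-hours with part of Tutoring: 7/28 of it earns 12.25.
Total value = 139.25.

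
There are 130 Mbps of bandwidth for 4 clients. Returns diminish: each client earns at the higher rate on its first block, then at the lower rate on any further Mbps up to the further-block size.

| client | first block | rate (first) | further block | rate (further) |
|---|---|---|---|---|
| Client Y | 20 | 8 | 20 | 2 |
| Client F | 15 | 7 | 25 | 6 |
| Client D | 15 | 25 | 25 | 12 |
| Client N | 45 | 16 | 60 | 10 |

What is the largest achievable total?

Rank every tier by rate: Client D/T1 25 > Client N/T1 16 > Client D/T2 12 > Client N/T2 10 > Client Y/T1 8 > Client F/T1 7 > Client F/T2 6 > Client Y/T2 2.
Fill Client D T1 block (15 at 25) → 115 left.
Fill Client N T1 block (45 at 16) → 70 left.
Client D T2 at 12: fill all 25 → 45 left.
45 remain; put them into Client N T2 at 10.
Total = 25×15 + 16×45 + 12×25 + 10×45 = 1845.

1845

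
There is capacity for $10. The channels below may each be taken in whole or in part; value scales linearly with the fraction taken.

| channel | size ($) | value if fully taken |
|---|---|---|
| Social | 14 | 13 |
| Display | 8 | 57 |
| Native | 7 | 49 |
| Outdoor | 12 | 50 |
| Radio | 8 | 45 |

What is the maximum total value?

Sort by value density: Display 57/8≈7.12, Native 49/7≈7, Radio 45/8≈5.62, Outdoor 50/12≈4.17, Social 13/14≈0.929.
Display: take in full, 8 $ for value 57 → 2 left.
Only 2 $ remain; take 2/7 of Native for value 49×2/7 = 14.
Total value = 71.

71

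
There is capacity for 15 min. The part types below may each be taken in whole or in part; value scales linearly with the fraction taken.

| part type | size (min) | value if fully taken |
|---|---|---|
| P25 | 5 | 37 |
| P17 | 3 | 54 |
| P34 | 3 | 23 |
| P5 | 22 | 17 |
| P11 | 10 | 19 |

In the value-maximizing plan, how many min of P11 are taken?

Best value per unit of size first: P17 54/3≈18, P34 23/3≈7.67, P25 37/5≈7.4, P11 19/10≈1.9, P5 17/22≈0.773.
All 3 min of P17 fit (value 54) ; 12 remain.
Take all of P34 (3 min, value 23) ; 9 min left.
All 5 min of P25 fit (value 37) ; 4 remain.
Only 4 min remain; take 4/10 of P11 for value 19×4/10 = 7.6.

4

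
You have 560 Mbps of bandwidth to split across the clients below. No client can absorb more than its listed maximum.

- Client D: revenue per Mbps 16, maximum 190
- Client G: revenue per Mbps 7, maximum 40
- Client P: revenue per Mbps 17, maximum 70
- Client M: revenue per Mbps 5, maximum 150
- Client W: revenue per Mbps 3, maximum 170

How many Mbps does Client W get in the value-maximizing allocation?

Rank by revenue per Mbps: Client P 17 > Client D 16 > Client G 7 > Client M 5 > Client W 3.
Client P takes 70 to reach its cap of 70 — 490 left.
Give Client D 190 to hit its cap of 190 — 300 left.
Give Client G 40 to hit its cap of 40 — 260 left.
Give Client M 150 to hit its cap of 150 — 110 left.
Client W: +110 (room for 170) → 110. Pool exhausted.

110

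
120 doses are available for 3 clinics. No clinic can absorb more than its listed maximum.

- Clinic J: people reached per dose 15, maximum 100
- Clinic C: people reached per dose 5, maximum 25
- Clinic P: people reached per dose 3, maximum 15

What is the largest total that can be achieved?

Rank by people reached per dose: Clinic J 15 > Clinic C 5 > Clinic P 3.
Clinic J takes 100 to reach its cap of 100 → 20 left.
Clinic C: +20 (room for 25) → 20. Pool exhausted.
Total = 15×100 + 5×20 = 1600.

1600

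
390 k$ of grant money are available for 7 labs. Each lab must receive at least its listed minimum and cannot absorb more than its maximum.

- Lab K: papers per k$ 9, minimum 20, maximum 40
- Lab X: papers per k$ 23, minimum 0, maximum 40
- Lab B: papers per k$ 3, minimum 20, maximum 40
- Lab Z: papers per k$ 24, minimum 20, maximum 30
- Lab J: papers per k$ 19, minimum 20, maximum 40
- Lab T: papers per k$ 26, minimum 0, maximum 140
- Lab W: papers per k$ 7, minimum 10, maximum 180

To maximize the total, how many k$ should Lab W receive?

Meeting every minimum uses 20+0+20+20+20+0+10 = 90 k$, leaving 300.
Rank by papers per k$: Lab T 26 > Lab Z 24 > Lab X 23 > Lab J 19 > Lab K 9 > Lab W 7 > Lab B 3.
Lab T takes 140 more to reach its cap of 140 ; 160 left.
Lab Z: +10 to 30 (cap) ; 150 left.
Lab X: +40 to 40 (cap) ; 110 left.
Lab J: +20 to 40 (cap) ; 90 left.
Lab K takes 20 more to reach its cap of 40 ; 70 left.
Only 70 left; Lab W takes them to reach 80.

80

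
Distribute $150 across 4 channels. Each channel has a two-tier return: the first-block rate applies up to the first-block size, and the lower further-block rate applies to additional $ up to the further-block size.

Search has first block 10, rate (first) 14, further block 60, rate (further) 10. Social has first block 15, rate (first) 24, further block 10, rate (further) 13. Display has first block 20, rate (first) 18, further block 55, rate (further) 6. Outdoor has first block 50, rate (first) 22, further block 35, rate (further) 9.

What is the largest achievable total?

Order all 8 blocks by rate: Social/first 24 > Outdoor/first 22 > Display/first 18 > Search/first 14 > Social/second 13 > Search/second 10 > Outdoor/second 9 > Display/second 6.
Fill Social first block (15 at 24) → 135 left.
Outdoor first at 22: fill all 50 → 85 left.
Fill Display first block (20 at 18) → 65 left.
Search first at 14: fill all 10 → 55 left.
Fill Social second block (10 at 13) → 45 left.
Search/second: +45 of 60 at 10; pool empty.
Total = 24×15 + 22×50 + 18×20 + 14×10 + 13×10 + 10×45 = 2540.

2540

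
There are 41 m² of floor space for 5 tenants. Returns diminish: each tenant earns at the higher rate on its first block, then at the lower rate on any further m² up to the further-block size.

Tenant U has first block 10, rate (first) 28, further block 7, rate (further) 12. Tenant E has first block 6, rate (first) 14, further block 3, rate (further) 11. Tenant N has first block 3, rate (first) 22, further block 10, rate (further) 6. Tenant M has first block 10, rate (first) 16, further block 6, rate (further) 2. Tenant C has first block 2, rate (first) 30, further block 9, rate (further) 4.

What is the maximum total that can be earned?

767

Rank every tier by rate: Tenant C/tier1 30 > Tenant U/tier1 28 > Tenant N/tier1 22 > Tenant M/tier1 16 > Tenant E/tier1 14 > Tenant U/tier2 12 > Tenant E/tier2 11 > Tenant N/tier2 6 > Tenant C/tier2 4 > Tenant M/tier2 2.
Fill Tenant C tier1 block (2 at 30) → 39 left.
Tenant U tier1 at 28: fill all 10 → 29 left.
Tenant N tier1 at 22: fill all 3 → 26 left.
Fill Tenant M tier1 block (10 at 16) → 16 left.
Tenant E/tier1 (14): +6 → 10 left.
Fill Tenant U tier2 block (7 at 12) → 3 left.
Tenant E tier2 at 11: fill all 3 → 0 left.
Total = 30×2 + 28×10 + 22×3 + 16×10 + 14×6 + 12×7 + 11×3 = 767.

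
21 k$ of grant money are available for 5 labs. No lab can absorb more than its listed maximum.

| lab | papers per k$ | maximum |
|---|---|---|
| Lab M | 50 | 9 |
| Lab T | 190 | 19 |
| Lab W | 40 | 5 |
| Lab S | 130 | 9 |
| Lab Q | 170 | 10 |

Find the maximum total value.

3950

Highest papers per k$ first: Lab T 190 > Lab Q 170 > Lab S 130 > Lab M 50 > Lab W 40.
Lab T takes 19 to reach its cap of 19 → 2 left.
Lab Q has room for 10 but only 2 remain, so it gets 2.
Total = 190×19 + 170×2 = 3950.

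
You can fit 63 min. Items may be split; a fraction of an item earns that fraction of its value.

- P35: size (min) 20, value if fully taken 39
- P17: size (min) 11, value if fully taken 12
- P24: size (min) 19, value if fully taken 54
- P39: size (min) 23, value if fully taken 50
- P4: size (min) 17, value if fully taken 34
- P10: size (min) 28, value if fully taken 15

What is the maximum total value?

145.8

Sort by value density: P24 54/19≈2.84, P39 50/23≈2.17, P4 34/17≈2, P35 39/20≈1.95, P17 12/11≈1.09, P10 15/28≈0.536.
Take all of P24 (19 min, value 54) ; 44 min left.
All 23 min of P39 fit (value 50) ; 21 remain.
Take all of P4 (17 min, value 34) ; 4 min left.
Only 4 min remain; take 4/20 of P35 for value 39×4/20 = 7.8.
Total value = 145.8.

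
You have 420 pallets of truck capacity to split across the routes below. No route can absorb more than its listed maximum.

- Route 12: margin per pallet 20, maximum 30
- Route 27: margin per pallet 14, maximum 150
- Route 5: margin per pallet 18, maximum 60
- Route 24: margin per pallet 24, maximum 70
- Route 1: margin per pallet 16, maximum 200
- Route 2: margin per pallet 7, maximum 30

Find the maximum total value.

7400

Order the routes by margin per pallet: Route 24 24 > Route 12 20 > Route 5 18 > Route 1 16 > Route 27 14 > Route 2 7.
Give Route 24 70 to hit its cap of 70 ; 350 left.
Give Route 12 30 to hit its cap of 30 ; 320 left.
Give Route 5 60 to hit its cap of 60 ; 260 left.
Route 1: +200 to 200 (cap) ; 60 left.
Route 27 has room for 150 but only 60 remain, so it gets 60.
Total = 20×30 + 14×60 + 18×60 + 24×70 + 16×200 = 7400.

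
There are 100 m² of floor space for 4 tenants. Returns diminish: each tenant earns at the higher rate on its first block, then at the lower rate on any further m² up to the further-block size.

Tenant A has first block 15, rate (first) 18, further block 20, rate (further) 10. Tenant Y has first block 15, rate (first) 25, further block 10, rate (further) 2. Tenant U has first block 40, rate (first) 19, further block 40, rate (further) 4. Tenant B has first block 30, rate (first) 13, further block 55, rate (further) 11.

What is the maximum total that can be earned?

Rank every tier by rate: Tenant Y/T1 25 > Tenant U/T1 19 > Tenant A/T1 18 > Tenant B/T1 13 > Tenant B/T2 11 > Tenant A/T2 10 > Tenant U/T2 4 > Tenant Y/T2 2.
Fill Tenant Y T1 block (15 at 25) → 85 left.
Tenant U/T1 (19): +40 → 45 left.
Tenant A T1 at 18: fill all 15 → 30 left.
Tenant B/T1 (13): +30 → 0 left.
Total = 25×15 + 19×40 + 18×15 + 13×30 = 1795.

1795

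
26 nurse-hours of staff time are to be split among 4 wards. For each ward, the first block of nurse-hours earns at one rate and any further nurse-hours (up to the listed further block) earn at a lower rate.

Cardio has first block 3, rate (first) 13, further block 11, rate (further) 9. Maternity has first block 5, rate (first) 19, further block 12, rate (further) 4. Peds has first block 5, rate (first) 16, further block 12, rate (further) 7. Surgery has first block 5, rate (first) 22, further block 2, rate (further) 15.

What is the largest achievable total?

408

Order all 8 blocks by rate: Surgery/tier1 22 > Maternity/tier1 19 > Peds/tier1 16 > Surgery/tier2 15 > Cardio/tier1 13 > Cardio/tier2 9 > Peds/tier2 7 > Maternity/tier2 4.
Fill Surgery tier1 block (5 at 22) → 21 left.
Fill Maternity tier1 block (5 at 19) → 16 left.
Peds/tier1 (16): +5 → 11 left.
Surgery/tier2 (15): +2 → 9 left.
Fill Cardio tier1 block (3 at 13) → 6 left.
6 remain; put them into Cardio tier2 at 9.
Total = 22×5 + 19×5 + 16×5 + 15×2 + 13×3 + 9×6 = 408.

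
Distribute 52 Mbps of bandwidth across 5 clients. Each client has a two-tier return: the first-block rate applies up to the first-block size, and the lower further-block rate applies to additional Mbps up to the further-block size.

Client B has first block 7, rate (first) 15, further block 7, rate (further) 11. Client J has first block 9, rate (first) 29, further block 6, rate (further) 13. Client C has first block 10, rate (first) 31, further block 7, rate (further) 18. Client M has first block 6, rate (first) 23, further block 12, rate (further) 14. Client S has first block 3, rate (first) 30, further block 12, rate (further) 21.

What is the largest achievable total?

Order all 10 blocks by rate: Client C/tier1 31 > Client S/tier1 30 > Client J/tier1 29 > Client M/tier1 23 > Client S/tier2 21 > Client C/tier2 18 > Client B/tier1 15 > Client M/tier2 14 > Client J/tier2 13 > Client B/tier2 11.
Client C tier1 at 31: fill all 10 ; 42 left.
Fill Client S tier1 block (3 at 30) ; 39 left.
Fill Client J tier1 block (9 at 29) ; 30 left.
Client M tier1 at 23: fill all 6 ; 24 left.
Client S tier2 at 21: fill all 12 ; 12 left.
Client C/tier2 (18): +7 ; 5 left.
5 remain; put them into Client B tier1 at 15.
Total = 31×10 + 30×3 + 29×9 + 23×6 + 21×12 + 18×7 + 15×5 = 1252.

1252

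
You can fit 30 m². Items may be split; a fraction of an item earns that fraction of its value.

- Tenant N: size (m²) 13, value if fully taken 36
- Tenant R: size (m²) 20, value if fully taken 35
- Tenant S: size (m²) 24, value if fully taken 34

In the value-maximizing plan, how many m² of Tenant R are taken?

Sort by value density: Tenant N 36/13≈2.77, Tenant R 35/20≈1.75, Tenant S 34/24≈1.42.
All 13 m² of Tenant N fit (value 36) ; 17 remain.
17 m² left: a 17/20 share of Tenant R gives 35×17/20 = 29.75.

17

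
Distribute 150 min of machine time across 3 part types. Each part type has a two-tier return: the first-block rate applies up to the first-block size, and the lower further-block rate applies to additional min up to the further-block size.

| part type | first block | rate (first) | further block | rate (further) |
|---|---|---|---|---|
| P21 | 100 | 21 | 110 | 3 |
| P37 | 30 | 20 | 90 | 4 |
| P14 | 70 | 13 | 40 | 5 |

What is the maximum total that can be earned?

2960

Rank every tier by rate: P21/T1 21 > P37/T1 20 > P14/T1 13 > P14/T2 5 > P37/T2 4 > P21/T2 3.
P21 T1 at 21: fill all 100 ; 50 left.
P37 T1 at 20: fill all 30 ; 20 left.
P14 T1 at 13: only 20 left, fill 20.
Total = 21×100 + 20×30 + 13×20 = 2960.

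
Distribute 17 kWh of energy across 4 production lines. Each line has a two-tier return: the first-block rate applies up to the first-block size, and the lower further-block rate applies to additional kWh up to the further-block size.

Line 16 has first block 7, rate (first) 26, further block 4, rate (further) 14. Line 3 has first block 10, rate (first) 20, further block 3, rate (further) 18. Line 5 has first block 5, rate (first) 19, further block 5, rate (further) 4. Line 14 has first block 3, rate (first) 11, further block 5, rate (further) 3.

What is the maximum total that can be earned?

382

Order all 8 blocks by rate: Line 16/first 26 > Line 3/first 20 > Line 5/first 19 > Line 3/second 18 > Line 16/second 14 > Line 14/first 11 > Line 5/second 4 > Line 14/second 3.
Line 16/first (26): +7 → 10 left.
Fill Line 3 first block (10 at 20) → 0 left.
Total = 26×7 + 20×10 = 382.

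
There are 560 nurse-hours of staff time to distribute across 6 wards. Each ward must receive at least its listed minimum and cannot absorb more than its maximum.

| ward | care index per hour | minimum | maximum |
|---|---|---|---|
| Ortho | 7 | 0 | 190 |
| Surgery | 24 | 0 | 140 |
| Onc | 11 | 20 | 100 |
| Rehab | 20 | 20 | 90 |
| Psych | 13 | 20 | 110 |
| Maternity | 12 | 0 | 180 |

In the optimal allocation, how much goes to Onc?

Meeting every minimum uses 0+0+20+20+20+0 = 60 nurse-hours, leaving 500.
Highest care index per hour first: Surgery 24 > Rehab 20 > Psych 13 > Maternity 12 > Onc 11 > Ortho 7.
Surgery: +140 to 140 (cap) ; 360 left.
Rehab: +70 to 90 (cap) ; 290 left.
Psych takes 90 more to reach its cap of 110 ; 200 left.
Maternity takes 180 more to reach its cap of 180 ; 20 left.
Onc: +20 (room for 80) → 40. Pool exhausted.

40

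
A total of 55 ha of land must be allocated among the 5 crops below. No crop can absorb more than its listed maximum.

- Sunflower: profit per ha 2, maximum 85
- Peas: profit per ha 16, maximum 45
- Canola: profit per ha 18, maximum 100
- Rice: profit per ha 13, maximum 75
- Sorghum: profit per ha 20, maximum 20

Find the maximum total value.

1030

Rank by profit per ha: Sorghum 20 > Canola 18 > Peas 16 > Rice 13 > Sunflower 2.
Sorghum: +20 to 20 (cap) ; 35 left.
Canola has room for 100 but only 35 remain, so it gets 35.
Total = 18×35 + 20×20 = 1030.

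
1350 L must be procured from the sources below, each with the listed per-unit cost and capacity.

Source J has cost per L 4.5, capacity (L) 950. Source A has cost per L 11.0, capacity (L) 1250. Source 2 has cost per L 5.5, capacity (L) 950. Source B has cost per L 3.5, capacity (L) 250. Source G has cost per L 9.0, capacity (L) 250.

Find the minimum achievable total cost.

Use sources in increasing cost order.
Take 250 from Source B at 3.5 → need 1100 more.
Take 950 from Source J at 4.5 → need 150 more.
Source 2 (5.5): take the remaining 150 → done.
Source G, Source A: unused.
Cost = 250×3.5 + 950×4.5 + 150×5.5 = 5975.

5975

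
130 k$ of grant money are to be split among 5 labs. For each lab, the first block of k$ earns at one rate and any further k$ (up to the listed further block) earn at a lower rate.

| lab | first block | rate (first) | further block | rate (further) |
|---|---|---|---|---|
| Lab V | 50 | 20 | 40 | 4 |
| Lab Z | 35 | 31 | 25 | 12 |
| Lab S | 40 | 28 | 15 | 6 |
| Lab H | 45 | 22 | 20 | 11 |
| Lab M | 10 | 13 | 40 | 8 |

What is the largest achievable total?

3395

Treat each block as its own option and order by rate: Lab Z/tier1 31 > Lab S/tier1 28 > Lab H/tier1 22 > Lab V/tier1 20 > Lab M/tier1 13 > Lab Z/tier2 12 > Lab H/tier2 11 > Lab M/tier2 8 > Lab S/tier2 6 > Lab V/tier2 4.
Lab Z tier1 at 31: fill all 35 ; 95 left.
Fill Lab S tier1 block (40 at 28) ; 55 left.
Lab H/tier1 (22): +45 ; 10 left.
10 remain; put them into Lab V tier1 at 20.
Total = 31×35 + 28×40 + 22×45 + 20×10 = 3395.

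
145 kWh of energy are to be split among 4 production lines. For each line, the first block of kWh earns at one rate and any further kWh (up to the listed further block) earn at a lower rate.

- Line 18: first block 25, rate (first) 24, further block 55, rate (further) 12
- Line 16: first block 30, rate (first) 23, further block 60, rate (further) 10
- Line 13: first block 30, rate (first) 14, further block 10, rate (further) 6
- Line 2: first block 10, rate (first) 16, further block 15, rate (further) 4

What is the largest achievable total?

Order all 8 blocks by rate: Line 18/tier1 24 > Line 16/tier1 23 > Line 2/tier1 16 > Line 13/tier1 14 > Line 18/tier2 12 > Line 16/tier2 10 > Line 13/tier2 6 > Line 2/tier2 4.
Line 18/tier1 (24): +25 → 120 left.
Fill Line 16 tier1 block (30 at 23) → 90 left.
Line 2/tier1 (16): +10 → 80 left.
Fill Line 13 tier1 block (30 at 14) → 50 left.
Line 18 tier2 at 12: only 50 left, fill 50.
Total = 24×25 + 23×30 + 16×10 + 14×30 + 12×50 = 2470.

2470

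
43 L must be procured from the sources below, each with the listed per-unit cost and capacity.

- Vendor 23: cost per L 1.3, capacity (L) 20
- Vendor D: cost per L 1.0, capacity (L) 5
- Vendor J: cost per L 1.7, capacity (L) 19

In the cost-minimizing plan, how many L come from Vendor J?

18

Use sources in increasing cost order.
Vendor D at 1.0: take all 5 L → 38 still needed.
Vendor 23 (1.3): use full 20 → 18 L to go.
Vendor J at 1.7: take 18 of its 19 → requirement met.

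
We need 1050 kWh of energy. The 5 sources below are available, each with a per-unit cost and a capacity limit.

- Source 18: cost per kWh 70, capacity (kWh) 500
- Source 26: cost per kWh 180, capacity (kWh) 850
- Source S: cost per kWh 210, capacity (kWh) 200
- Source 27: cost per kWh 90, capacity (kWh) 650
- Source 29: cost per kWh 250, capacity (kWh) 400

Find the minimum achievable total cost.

Use sources in increasing cost order.
Source 18 (70): use full 500 ; 550 kWh to go.
Take 550 from Source 27 at 90 to finish.
Source 26, Source S, Source 29: unused.
Cost = 500×70 + 550×90 = 84500.

84500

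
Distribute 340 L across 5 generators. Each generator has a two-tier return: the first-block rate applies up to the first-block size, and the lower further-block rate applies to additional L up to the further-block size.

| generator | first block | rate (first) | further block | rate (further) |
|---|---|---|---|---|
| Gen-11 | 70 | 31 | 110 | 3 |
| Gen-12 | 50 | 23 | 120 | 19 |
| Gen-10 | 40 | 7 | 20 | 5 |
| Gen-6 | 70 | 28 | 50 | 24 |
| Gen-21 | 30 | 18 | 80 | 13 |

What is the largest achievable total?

Order all 10 blocks by rate: Gen-11/first 31 > Gen-6/first 28 > Gen-6/second 24 > Gen-12/first 23 > Gen-12/second 19 > Gen-21/first 18 > Gen-21/second 13 > Gen-10/first 7 > Gen-10/second 5 > Gen-11/second 3.
Gen-11 first at 31: fill all 70 → 270 left.
Fill Gen-6 first block (70 at 28) → 200 left.
Gen-6 second at 24: fill all 50 → 150 left.
Gen-12 first at 23: fill all 50 → 100 left.
100 remain; put them into Gen-12 second at 19.
Total = 31×70 + 28×70 + 24×50 + 23×50 + 19×100 = 8380.

8380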